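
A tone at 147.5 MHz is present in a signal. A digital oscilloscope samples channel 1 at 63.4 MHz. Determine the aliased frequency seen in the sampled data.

147.5 MHz mod fs = 20.7 MHz.
20.7 MHz ≤ fs/2 = 31.7 MHz, appears at 20.7 MHz.

20.7 MHz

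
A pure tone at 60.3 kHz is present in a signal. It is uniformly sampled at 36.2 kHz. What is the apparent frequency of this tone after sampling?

12.1 kHz

60.3 kHz mod fs = 24.1 kHz.
24.1 kHz > fs/2 = 18.1 kHz, folds to fs − 24.1 kHz = 12.1 kHz.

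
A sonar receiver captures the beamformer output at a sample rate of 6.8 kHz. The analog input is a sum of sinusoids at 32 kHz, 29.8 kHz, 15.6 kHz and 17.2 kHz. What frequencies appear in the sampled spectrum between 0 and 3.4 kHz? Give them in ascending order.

2 kHz, 2.6 kHz, 3.2 kHz

fs/2 = 3.4 kHz.
32 kHz mod fs = 4.8 kHz.
4.8 kHz > fs/2 = 3.4 kHz, folds to fs − 4.8 kHz = 2 kHz.
29.8 kHz mod fs = 2.6 kHz.
2.6 kHz ≤ fs/2 = 3.4 kHz, appears at 2.6 kHz.
15.6 kHz mod fs = 2 kHz.
2 kHz ≤ fs/2 = 3.4 kHz, appears at 2 kHz.
17.2 kHz mod fs = 3.6 kHz.
3.6 kHz > fs/2 = 3.4 kHz, folds to fs − 3.6 kHz = 3.2 kHz.
Distinct values: {2 kHz, 2.6 kHz, 3.2 kHz}.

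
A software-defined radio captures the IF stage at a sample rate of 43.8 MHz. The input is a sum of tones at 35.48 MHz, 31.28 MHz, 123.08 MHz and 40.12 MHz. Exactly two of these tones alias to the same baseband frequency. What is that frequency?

8.32 MHz

fs/2 = 21.9 MHz.
35.48 MHz > fs/2 = 21.9 MHz, folds to fs − 35.48 MHz = 8.32 MHz.
31.28 MHz > fs/2 = 21.9 MHz, folds to fs − 31.28 MHz = 12.52 MHz.
123.08 MHz mod fs = 35.48 MHz.
35.48 MHz > fs/2 = 21.9 MHz, folds to fs − 35.48 MHz = 8.32 MHz.
40.12 MHz > fs/2 = 21.9 MHz, folds to fs − 40.12 MHz = 3.68 MHz.
35.48 MHz and 123.08 MHz both map to 8.32 MHz.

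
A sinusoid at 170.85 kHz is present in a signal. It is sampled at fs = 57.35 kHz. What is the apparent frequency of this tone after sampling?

170.85 kHz mod fs = 56.15 kHz.
56.15 kHz > fs/2 = 28.675 kHz, folds to fs − 56.15 kHz = 1.2 kHz.

1.2 kHz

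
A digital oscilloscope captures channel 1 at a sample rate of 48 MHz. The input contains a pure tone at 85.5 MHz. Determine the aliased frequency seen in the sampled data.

10.5 MHz

85.5 MHz mod fs = 37.5 MHz.
37.5 MHz > fs/2 = 24 MHz, folds to fs − 37.5 MHz = 10.5 MHz.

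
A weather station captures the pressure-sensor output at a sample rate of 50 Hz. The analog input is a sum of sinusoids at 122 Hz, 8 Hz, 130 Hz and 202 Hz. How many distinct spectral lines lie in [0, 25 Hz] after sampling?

4

fs/2 = 25 Hz.
122 Hz mod fs = 22 Hz.
22 Hz ≤ fs/2 = 25 Hz, appears at 22 Hz.
8 Hz ≤ fs/2 = 25 Hz, passes unchanged.
130 Hz mod fs = 30 Hz.
30 Hz > fs/2 = 25 Hz, folds to fs − 30 Hz = 20 Hz.
202 Hz mod fs = 2 Hz.
2 Hz ≤ fs/2 = 25 Hz, appears at 2 Hz.
Distinct values: {2 Hz, 8 Hz, 20 Hz, 22 Hz} → 4.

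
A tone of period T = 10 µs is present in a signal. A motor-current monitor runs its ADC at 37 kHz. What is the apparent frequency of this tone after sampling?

11 kHz

T = 10 µs → f = 1/T = 100 kHz.
100 kHz mod fs = 26 kHz.
26 kHz > fs/2 = 18.5 kHz, folds to fs − 26 kHz = 11 kHz.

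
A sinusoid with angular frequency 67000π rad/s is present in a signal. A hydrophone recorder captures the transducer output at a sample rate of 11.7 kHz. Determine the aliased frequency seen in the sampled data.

1.6 kHz

ω = 67000π rad/s → f = ω/(2π) = 33500 Hz = 33.5 kHz.
33.5 kHz mod fs = 10.1 kHz.
10.1 kHz > fs/2 = 5.85 kHz, folds to fs − 10.1 kHz = 1.6 kHz.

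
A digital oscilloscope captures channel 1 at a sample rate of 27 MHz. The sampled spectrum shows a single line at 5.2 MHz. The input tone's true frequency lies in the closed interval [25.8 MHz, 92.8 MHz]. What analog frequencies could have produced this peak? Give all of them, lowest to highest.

32.2 MHz, 48.8 MHz, 59.2 MHz, 75.8 MHz, 86.2 MHz

Frequencies that alias to 5.2 MHz are k·fs ± 5.2 MHz for integer k ≥ 0.
k=0: 5.2 MHz.
k=1: 21.8 MHz, 32.2 MHz.
k=2: 48.8 MHz, 59.2 MHz.
k=3: 75.8 MHz, 86.2 MHz.
k=4: 102.8 MHz, 113.2 MHz.
Within [25.8 MHz, 92.8 MHz]: 32.2 MHz, 48.8 MHz, 59.2 MHz, 75.8 MHz, 86.2 MHz.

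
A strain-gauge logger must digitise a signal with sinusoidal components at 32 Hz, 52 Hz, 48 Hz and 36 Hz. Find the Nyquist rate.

Highest-frequency component: 52 Hz.
Nyquist rate = 2 × 52 Hz = 104 Hz.

104 Hz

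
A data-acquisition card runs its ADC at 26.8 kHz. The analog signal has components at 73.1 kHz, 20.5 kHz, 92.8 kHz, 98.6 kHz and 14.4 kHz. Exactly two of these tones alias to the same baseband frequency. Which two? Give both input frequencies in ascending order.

fs/2 = 13.4 kHz.
73.1 kHz mod fs = 19.5 kHz.
19.5 kHz > fs/2 = 13.4 kHz, folds to fs − 19.5 kHz = 7.3 kHz.
20.5 kHz > fs/2 = 13.4 kHz, folds to fs − 20.5 kHz = 6.3 kHz.
92.8 kHz mod fs = 12.4 kHz.
12.4 kHz ≤ fs/2 = 13.4 kHz, appears at 12.4 kHz.
98.6 kHz mod fs = 18.2 kHz.
18.2 kHz > fs/2 = 13.4 kHz, folds to fs − 18.2 kHz = 8.6 kHz.
14.4 kHz > fs/2 = 13.4 kHz, folds to fs − 14.4 kHz = 12.4 kHz.
14.4 kHz and 92.8 kHz both map to 12.4 kHz.

14.4 kHz, 92.8 kHz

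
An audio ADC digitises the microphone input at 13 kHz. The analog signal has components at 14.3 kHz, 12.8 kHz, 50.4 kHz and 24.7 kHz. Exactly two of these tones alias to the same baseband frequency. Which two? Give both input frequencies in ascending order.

fs/2 = 6.5 kHz.
14.3 kHz mod fs = 1.3 kHz.
1.3 kHz ≤ fs/2 = 6.5 kHz, appears at 1.3 kHz.
12.8 kHz > fs/2 = 6.5 kHz, folds to fs − 12.8 kHz = 0.2 kHz.
50.4 kHz mod fs = 11.4 kHz.
11.4 kHz > fs/2 = 6.5 kHz, folds to fs − 11.4 kHz = 1.6 kHz.
24.7 kHz mod fs = 11.7 kHz.
11.7 kHz > fs/2 = 6.5 kHz, folds to fs − 11.7 kHz = 1.3 kHz.
14.3 kHz and 24.7 kHz both map to 1.3 kHz.

14.3 kHz, 24.7 kHz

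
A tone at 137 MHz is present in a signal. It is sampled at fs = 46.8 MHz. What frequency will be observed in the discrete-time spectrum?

137 MHz mod fs = 43.4 MHz.
43.4 MHz > fs/2 = 23.4 MHz, folds to fs − 43.4 MHz = 3.4 MHz.

3.4 MHz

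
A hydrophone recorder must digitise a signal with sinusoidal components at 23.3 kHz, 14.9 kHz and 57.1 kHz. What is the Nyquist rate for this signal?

114.2 kHz

Highest-frequency component: 57.1 kHz.
Nyquist rate = 2 × 57.1 kHz = 114.2 kHz.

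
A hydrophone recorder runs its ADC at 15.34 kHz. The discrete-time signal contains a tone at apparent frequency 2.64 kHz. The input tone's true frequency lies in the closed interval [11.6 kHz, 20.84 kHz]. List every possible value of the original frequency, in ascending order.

Frequencies that alias to 2.64 kHz are k·fs ± 2.64 kHz for integer k ≥ 0.
k=0: 2.64 kHz.
k=1: 12.7 kHz, 17.98 kHz.
k=2: 28.04 kHz, 33.32 kHz.
Within [11.6 kHz, 20.84 kHz]: 12.7 kHz, 17.98 kHz.

12.7 kHz, 17.98 kHz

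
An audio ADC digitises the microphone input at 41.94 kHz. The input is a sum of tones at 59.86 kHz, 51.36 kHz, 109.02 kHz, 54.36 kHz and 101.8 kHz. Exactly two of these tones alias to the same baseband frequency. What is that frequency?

fs/2 = 20.97 kHz.
59.86 kHz mod fs = 17.92 kHz.
17.92 kHz ≤ fs/2 = 20.97 kHz, appears at 17.92 kHz.
51.36 kHz mod fs = 9.42 kHz.
9.42 kHz ≤ fs/2 = 20.97 kHz, appears at 9.42 kHz.
109.02 kHz mod fs = 25.14 kHz.
25.14 kHz > fs/2 = 20.97 kHz, folds to fs − 25.14 kHz = 16.8 kHz.
54.36 kHz mod fs = 12.42 kHz.
12.42 kHz ≤ fs/2 = 20.97 kHz, appears at 12.42 kHz.
101.8 kHz mod fs = 17.92 kHz.
17.92 kHz ≤ fs/2 = 20.97 kHz, appears at 17.92 kHz.
59.86 kHz and 101.8 kHz both map to 17.92 kHz.

17.92 kHz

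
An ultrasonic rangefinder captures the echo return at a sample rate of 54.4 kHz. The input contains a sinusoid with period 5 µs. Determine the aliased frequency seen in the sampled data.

17.6 kHz

T = 5 µs → f = 1/T = 200 kHz.
200 kHz mod fs = 36.8 kHz.
36.8 kHz > fs/2 = 27.2 kHz, folds to fs − 36.8 kHz = 17.6 kHz.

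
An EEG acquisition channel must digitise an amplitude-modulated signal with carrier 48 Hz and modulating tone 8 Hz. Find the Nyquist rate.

AM sidebands sit at fc ± fm = 40 Hz and 56 Hz.
Highest-frequency component: 56 Hz.
Nyquist rate = 2 × 56 Hz = 112 Hz.

112 Hz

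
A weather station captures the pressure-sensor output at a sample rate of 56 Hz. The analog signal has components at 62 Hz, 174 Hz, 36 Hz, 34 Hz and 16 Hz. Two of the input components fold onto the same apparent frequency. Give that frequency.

fs/2 = 28 Hz.
62 Hz mod fs = 6 Hz.
6 Hz ≤ fs/2 = 28 Hz, appears at 6 Hz.
174 Hz mod fs = 6 Hz.
6 Hz ≤ fs/2 = 28 Hz, appears at 6 Hz.
36 Hz > fs/2 = 28 Hz, folds to fs − 36 Hz = 20 Hz.
34 Hz > fs/2 = 28 Hz, folds to fs − 34 Hz = 22 Hz.
16 Hz ≤ fs/2 = 28 Hz, passes unchanged.
62 Hz and 174 Hz both map to 6 Hz.

6 Hz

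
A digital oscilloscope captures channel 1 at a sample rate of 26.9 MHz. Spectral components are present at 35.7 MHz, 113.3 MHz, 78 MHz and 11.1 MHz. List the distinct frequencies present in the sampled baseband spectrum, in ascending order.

fs/2 = 13.45 MHz.
35.7 MHz mod fs = 8.8 MHz.
8.8 MHz ≤ fs/2 = 13.45 MHz, appears at 8.8 MHz.
113.3 MHz mod fs = 5.7 MHz.
5.7 MHz ≤ fs/2 = 13.45 MHz, appears at 5.7 MHz.
78 MHz mod fs = 24.2 MHz.
24.2 MHz > fs/2 = 13.45 MHz, folds to fs − 24.2 MHz = 2.7 MHz.
11.1 MHz ≤ fs/2 = 13.45 MHz, passes unchanged.
Distinct values: {2.7 MHz, 5.7 MHz, 8.8 MHz, 11.1 MHz}.

2.7 MHz, 5.7 MHz, 8.8 MHz, 11.1 MHz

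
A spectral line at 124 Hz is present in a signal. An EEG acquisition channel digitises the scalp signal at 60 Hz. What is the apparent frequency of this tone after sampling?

124 Hz mod fs = 4 Hz.
4 Hz ≤ fs/2 = 30 Hz, appears at 4 Hz.

4 Hz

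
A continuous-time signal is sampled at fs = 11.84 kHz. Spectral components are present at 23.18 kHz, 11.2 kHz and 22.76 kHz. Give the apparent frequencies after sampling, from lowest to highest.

fs/2 = 5.92 kHz.
23.18 kHz mod fs = 11.34 kHz.
11.34 kHz > fs/2 = 5.92 kHz, folds to fs − 11.34 kHz = 0.5 kHz.
11.2 kHz > fs/2 = 5.92 kHz, folds to fs − 11.2 kHz = 0.64 kHz.
22.76 kHz mod fs = 10.92 kHz.
10.92 kHz > fs/2 = 5.92 kHz, folds to fs − 10.92 kHz = 0.92 kHz.
Distinct values: {0.5 kHz, 0.64 kHz, 0.92 kHz}.

0.5 kHz, 0.64 kHz, 0.92 kHz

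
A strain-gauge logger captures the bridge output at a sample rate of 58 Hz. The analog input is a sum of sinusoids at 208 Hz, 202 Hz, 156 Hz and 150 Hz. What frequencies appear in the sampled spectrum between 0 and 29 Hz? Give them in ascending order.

18 Hz, 24 Hz, 28 Hz

fs/2 = 29 Hz.
208 Hz mod fs = 34 Hz.
34 Hz > fs/2 = 29 Hz, folds to fs − 34 Hz = 24 Hz.
202 Hz mod fs = 28 Hz.
28 Hz ≤ fs/2 = 29 Hz, appears at 28 Hz.
156 Hz mod fs = 40 Hz.
40 Hz > fs/2 = 29 Hz, folds to fs − 40 Hz = 18 Hz.
150 Hz mod fs = 34 Hz.
34 Hz > fs/2 = 29 Hz, folds to fs − 34 Hz = 24 Hz.
Distinct values: {18 Hz, 24 Hz, 28 Hz}.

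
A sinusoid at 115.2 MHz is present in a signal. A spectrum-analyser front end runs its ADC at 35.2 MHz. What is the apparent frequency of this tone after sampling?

115.2 MHz mod fs = 9.6 MHz.
9.6 MHz ≤ fs/2 = 17.6 MHz, appears at 9.6 MHz.

9.6 MHz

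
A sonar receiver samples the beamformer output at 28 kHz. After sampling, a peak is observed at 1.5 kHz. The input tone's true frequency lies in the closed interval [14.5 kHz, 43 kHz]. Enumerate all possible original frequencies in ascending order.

Frequencies that alias to 1.5 kHz are k·fs ± 1.5 kHz for integer k ≥ 0.
k=0: 1.5 kHz.
k=1: 26.5 kHz, 29.5 kHz.
k=2: 54.5 kHz, 57.5 kHz.
Within [14.5 kHz, 43 kHz]: 26.5 kHz, 29.5 kHz.

26.5 kHz, 29.5 kHz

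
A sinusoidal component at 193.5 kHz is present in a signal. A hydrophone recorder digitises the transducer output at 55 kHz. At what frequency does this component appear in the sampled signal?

193.5 kHz mod fs = 28.5 kHz.
28.5 kHz > fs/2 = 27.5 kHz, folds to fs − 28.5 kHz = 26.5 kHz.

26.5 kHz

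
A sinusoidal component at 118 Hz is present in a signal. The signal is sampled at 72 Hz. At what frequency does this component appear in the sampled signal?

26 Hz

118 Hz mod fs = 46 Hz.
46 Hz > fs/2 = 36 Hz, folds to fs − 46 Hz = 26 Hz.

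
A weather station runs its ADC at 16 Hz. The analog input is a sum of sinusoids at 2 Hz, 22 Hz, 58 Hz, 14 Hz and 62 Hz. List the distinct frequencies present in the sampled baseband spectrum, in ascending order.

fs/2 = 8 Hz.
2 Hz ≤ fs/2 = 8 Hz, passes unchanged.
22 Hz mod fs = 6 Hz.
6 Hz ≤ fs/2 = 8 Hz, appears at 6 Hz.
58 Hz mod fs = 10 Hz.
10 Hz > fs/2 = 8 Hz, folds to fs − 10 Hz = 6 Hz.
14 Hz > fs/2 = 8 Hz, folds to fs − 14 Hz = 2 Hz.
62 Hz mod fs = 14 Hz.
14 Hz > fs/2 = 8 Hz, folds to fs − 14 Hz = 2 Hz.
Distinct values: {2 Hz, 6 Hz}.

2 Hz, 6 Hz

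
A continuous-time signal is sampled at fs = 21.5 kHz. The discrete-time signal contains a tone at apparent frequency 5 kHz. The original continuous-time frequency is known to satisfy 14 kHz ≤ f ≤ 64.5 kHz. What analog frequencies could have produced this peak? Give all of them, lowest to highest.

Frequencies that alias to 5 kHz are k·fs ± 5 kHz for integer k ≥ 0.
k=0: 5 kHz.
k=1: 16.5 kHz, 26.5 kHz.
k=2: 38 kHz, 48 kHz.
k=3: 59.5 kHz, 69.5 kHz.
k=4: 81 kHz, 91 kHz.
Within [14 kHz, 64.5 kHz]: 16.5 kHz, 26.5 kHz, 38 kHz, 48 kHz, 59.5 kHz.

16.5 kHz, 26.5 kHz, 38 kHz, 48 kHz, 59.5 kHz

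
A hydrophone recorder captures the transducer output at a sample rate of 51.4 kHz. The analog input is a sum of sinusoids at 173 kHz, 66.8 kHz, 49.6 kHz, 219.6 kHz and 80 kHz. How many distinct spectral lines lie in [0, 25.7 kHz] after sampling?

fs/2 = 25.7 kHz.
173 kHz mod fs = 18.8 kHz.
18.8 kHz ≤ fs/2 = 25.7 kHz, appears at 18.8 kHz.
66.8 kHz mod fs = 15.4 kHz.
15.4 kHz ≤ fs/2 = 25.7 kHz, appears at 15.4 kHz.
49.6 kHz > fs/2 = 25.7 kHz, folds to fs − 49.6 kHz = 1.8 kHz.
219.6 kHz mod fs = 14 kHz.
14 kHz ≤ fs/2 = 25.7 kHz, appears at 14 kHz.
80 kHz mod fs = 28.6 kHz.
28.6 kHz > fs/2 = 25.7 kHz, folds to fs − 28.6 kHz = 22.8 kHz.
Distinct values: {1.8 kHz, 14 kHz, 15.4 kHz, 18.8 kHz, 22.8 kHz} → 5.

5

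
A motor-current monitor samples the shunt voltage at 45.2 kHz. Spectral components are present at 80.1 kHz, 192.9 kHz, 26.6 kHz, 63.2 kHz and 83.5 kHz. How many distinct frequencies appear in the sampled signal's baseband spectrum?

fs/2 = 22.6 kHz.
80.1 kHz mod fs = 34.9 kHz.
34.9 kHz > fs/2 = 22.6 kHz, folds to fs − 34.9 kHz = 10.3 kHz.
192.9 kHz mod fs = 12.1 kHz.
12.1 kHz ≤ fs/2 = 22.6 kHz, appears at 12.1 kHz.
26.6 kHz > fs/2 = 22.6 kHz, folds to fs − 26.6 kHz = 18.6 kHz.
63.2 kHz mod fs = 18 kHz.
18 kHz ≤ fs/2 = 22.6 kHz, appears at 18 kHz.
83.5 kHz mod fs = 38.3 kHz.
38.3 kHz > fs/2 = 22.6 kHz, folds to fs − 38.3 kHz = 6.9 kHz.
Distinct values: {6.9 kHz, 10.3 kHz, 12.1 kHz, 18 kHz, 18.6 kHz} → 5.

5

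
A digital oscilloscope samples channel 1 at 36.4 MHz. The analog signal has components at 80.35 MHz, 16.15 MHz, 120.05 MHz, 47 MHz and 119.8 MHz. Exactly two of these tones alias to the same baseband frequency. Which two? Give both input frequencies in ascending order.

fs/2 = 18.2 MHz.
80.35 MHz mod fs = 7.55 MHz.
7.55 MHz ≤ fs/2 = 18.2 MHz, appears at 7.55 MHz.
16.15 MHz ≤ fs/2 = 18.2 MHz, passes unchanged.
120.05 MHz mod fs = 10.85 MHz.
10.85 MHz ≤ fs/2 = 18.2 MHz, appears at 10.85 MHz.
47 MHz mod fs = 10.6 MHz.
10.6 MHz ≤ fs/2 = 18.2 MHz, appears at 10.6 MHz.
119.8 MHz mod fs = 10.6 MHz.
10.6 MHz ≤ fs/2 = 18.2 MHz, appears at 10.6 MHz.
47 MHz and 119.8 MHz both map to 10.6 MHz.

47 MHz, 119.8 MHz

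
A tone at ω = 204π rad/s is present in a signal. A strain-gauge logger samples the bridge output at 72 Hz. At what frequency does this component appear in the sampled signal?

30 Hz

ω = 204π rad/s → f = ω/(2π) = 102 Hz.
102 Hz mod fs = 30 Hz.
30 Hz ≤ fs/2 = 36 Hz, appears at 30 Hz.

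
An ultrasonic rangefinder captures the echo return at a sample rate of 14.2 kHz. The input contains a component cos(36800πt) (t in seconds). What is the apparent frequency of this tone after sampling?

4.2 kHz

ω = 36800π rad/s → f = ω/(2π) = 18400 Hz = 18.4 kHz.
18.4 kHz mod fs = 4.2 kHz.
4.2 kHz ≤ fs/2 = 7.1 kHz, appears at 4.2 kHz.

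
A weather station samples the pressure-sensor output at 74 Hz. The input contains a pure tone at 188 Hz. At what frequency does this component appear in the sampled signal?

188 Hz mod fs = 40 Hz.
40 Hz > fs/2 = 37 Hz, folds to fs − 40 Hz = 34 Hz.

34 Hz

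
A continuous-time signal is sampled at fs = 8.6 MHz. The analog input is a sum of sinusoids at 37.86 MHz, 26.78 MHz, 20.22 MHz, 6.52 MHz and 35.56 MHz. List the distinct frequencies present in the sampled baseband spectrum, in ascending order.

0.98 MHz, 1.16 MHz, 2.08 MHz, 3.02 MHz, 3.46 MHz

fs/2 = 4.3 MHz.
37.86 MHz mod fs = 3.46 MHz.
3.46 MHz ≤ fs/2 = 4.3 MHz, appears at 3.46 MHz.
26.78 MHz mod fs = 0.98 MHz.
0.98 MHz ≤ fs/2 = 4.3 MHz, appears at 0.98 MHz.
20.22 MHz mod fs = 3.02 MHz.
3.02 MHz ≤ fs/2 = 4.3 MHz, appears at 3.02 MHz.
6.52 MHz > fs/2 = 4.3 MHz, folds to fs − 6.52 MHz = 2.08 MHz.
35.56 MHz mod fs = 1.16 MHz.
1.16 MHz ≤ fs/2 = 4.3 MHz, appears at 1.16 MHz.
Distinct values: {0.98 MHz, 1.16 MHz, 2.08 MHz, 3.02 MHz, 3.46 MHz}.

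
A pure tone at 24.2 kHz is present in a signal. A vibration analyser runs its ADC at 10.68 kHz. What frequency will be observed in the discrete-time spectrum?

2.84 kHz

24.2 kHz mod fs = 2.84 kHz.
2.84 kHz ≤ fs/2 = 5.34 kHz, appears at 2.84 kHz.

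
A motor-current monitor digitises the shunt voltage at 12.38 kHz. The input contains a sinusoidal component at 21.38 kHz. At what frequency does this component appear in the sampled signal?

21.38 kHz mod fs = 9 kHz.
9 kHz > fs/2 = 6.19 kHz, folds to fs − 9 kHz = 3.38 kHz.

3.38 kHz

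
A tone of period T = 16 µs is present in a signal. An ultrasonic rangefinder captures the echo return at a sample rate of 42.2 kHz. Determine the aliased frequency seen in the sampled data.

T = 16 µs → f = 1/T = 62.5 kHz.
62.5 kHz mod fs = 20.3 kHz.
20.3 kHz ≤ fs/2 = 21.1 kHz, appears at 20.3 kHz.

20.3 kHz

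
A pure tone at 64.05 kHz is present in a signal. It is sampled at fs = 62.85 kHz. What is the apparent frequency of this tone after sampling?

64.05 kHz mod fs = 1.2 kHz.
1.2 kHz ≤ fs/2 = 31.425 kHz, appears at 1.2 kHz.

1.2 kHz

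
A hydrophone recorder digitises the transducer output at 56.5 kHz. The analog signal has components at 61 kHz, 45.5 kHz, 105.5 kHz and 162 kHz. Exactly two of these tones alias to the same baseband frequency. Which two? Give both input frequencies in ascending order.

105.5 kHz, 162 kHz

fs/2 = 28.25 kHz.
61 kHz mod fs = 4.5 kHz.
4.5 kHz ≤ fs/2 = 28.25 kHz, appears at 4.5 kHz.
45.5 kHz > fs/2 = 28.25 kHz, folds to fs − 45.5 kHz = 11 kHz.
105.5 kHz mod fs = 49 kHz.
49 kHz > fs/2 = 28.25 kHz, folds to fs − 49 kHz = 7.5 kHz.
162 kHz mod fs = 49 kHz.
49 kHz > fs/2 = 28.25 kHz, folds to fs − 49 kHz = 7.5 kHz.
105.5 kHz and 162 kHz both map to 7.5 kHz.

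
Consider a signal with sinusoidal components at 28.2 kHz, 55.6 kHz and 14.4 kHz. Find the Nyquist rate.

Highest-frequency component: 55.6 kHz.
Nyquist rate = 2 × 55.6 kHz = 111.2 kHz.

111.2 kHz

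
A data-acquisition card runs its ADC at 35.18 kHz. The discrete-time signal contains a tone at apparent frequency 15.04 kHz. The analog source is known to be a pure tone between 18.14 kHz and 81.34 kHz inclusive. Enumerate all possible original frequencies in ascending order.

Frequencies that alias to 15.04 kHz are k·fs ± 15.04 kHz for integer k ≥ 0.
k=0: 15.04 kHz.
k=1: 20.14 kHz, 50.22 kHz.
k=2: 55.32 kHz, 85.4 kHz.
k=3: 90.5 kHz, 120.58 kHz.
Within [18.14 kHz, 81.34 kHz]: 20.14 kHz, 50.22 kHz, 55.32 kHz.

20.14 kHz, 50.22 kHz, 55.32 kHz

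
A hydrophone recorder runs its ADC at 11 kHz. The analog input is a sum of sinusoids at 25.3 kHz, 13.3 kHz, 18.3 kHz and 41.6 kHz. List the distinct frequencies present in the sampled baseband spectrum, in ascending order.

fs/2 = 5.5 kHz.
25.3 kHz mod fs = 3.3 kHz.
3.3 kHz ≤ fs/2 = 5.5 kHz, appears at 3.3 kHz.
13.3 kHz mod fs = 2.3 kHz.
2.3 kHz ≤ fs/2 = 5.5 kHz, appears at 2.3 kHz.
18.3 kHz mod fs = 7.3 kHz.
7.3 kHz > fs/2 = 5.5 kHz, folds to fs − 7.3 kHz = 3.7 kHz.
41.6 kHz mod fs = 8.6 kHz.
8.6 kHz > fs/2 = 5.5 kHz, folds to fs − 8.6 kHz = 2.4 kHz.
Distinct values: {2.3 kHz, 2.4 kHz, 3.3 kHz, 3.7 kHz}.

2.3 kHz, 2.4 kHz, 3.3 kHz, 3.7 kHz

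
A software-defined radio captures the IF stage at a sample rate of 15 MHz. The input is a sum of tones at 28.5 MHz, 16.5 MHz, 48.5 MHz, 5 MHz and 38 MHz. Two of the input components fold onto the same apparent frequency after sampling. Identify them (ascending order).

fs/2 = 7.5 MHz.
28.5 MHz mod fs = 13.5 MHz.
13.5 MHz > fs/2 = 7.5 MHz, folds to fs − 13.5 MHz = 1.5 MHz.
16.5 MHz mod fs = 1.5 MHz.
1.5 MHz ≤ fs/2 = 7.5 MHz, appears at 1.5 MHz.
48.5 MHz mod fs = 3.5 MHz.
3.5 MHz ≤ fs/2 = 7.5 MHz, appears at 3.5 MHz.
5 MHz ≤ fs/2 = 7.5 MHz, passes unchanged.
38 MHz mod fs = 8 MHz.
8 MHz > fs/2 = 7.5 MHz, folds to fs − 8 MHz = 7 MHz.
16.5 MHz and 28.5 MHz both map to 1.5 MHz.

16.5 MHz, 28.5 MHz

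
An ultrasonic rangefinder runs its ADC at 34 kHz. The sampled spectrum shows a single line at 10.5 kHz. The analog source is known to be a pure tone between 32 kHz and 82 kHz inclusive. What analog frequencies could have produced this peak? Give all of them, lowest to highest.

44.5 kHz, 57.5 kHz, 78.5 kHz

Frequencies that alias to 10.5 kHz are k·fs ± 10.5 kHz for integer k ≥ 0.
k=0: 10.5 kHz.
k=1: 23.5 kHz, 44.5 kHz.
k=2: 57.5 kHz, 78.5 kHz.
k=3: 91.5 kHz, 112.5 kHz.
Within [32 kHz, 82 kHz]: 44.5 kHz, 57.5 kHz, 78.5 kHz.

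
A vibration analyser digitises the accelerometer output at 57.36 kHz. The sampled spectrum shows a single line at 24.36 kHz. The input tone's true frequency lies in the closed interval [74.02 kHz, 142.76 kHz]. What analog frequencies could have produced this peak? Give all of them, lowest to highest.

Frequencies that alias to 24.36 kHz are k·fs ± 24.36 kHz for integer k ≥ 0.
k=0: 24.36 kHz.
k=1: 33 kHz, 81.72 kHz.
k=2: 90.36 kHz, 139.08 kHz.
k=3: 147.72 kHz, 196.44 kHz.
Within [74.02 kHz, 142.76 kHz]: 81.72 kHz, 90.36 kHz, 139.08 kHz.

81.72 kHz, 90.36 kHz, 139.08 kHz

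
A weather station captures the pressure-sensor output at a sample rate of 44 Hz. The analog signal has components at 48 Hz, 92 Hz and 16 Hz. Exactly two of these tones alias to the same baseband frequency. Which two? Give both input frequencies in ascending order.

fs/2 = 22 Hz.
48 Hz mod fs = 4 Hz.
4 Hz ≤ fs/2 = 22 Hz, appears at 4 Hz.
92 Hz mod fs = 4 Hz.
4 Hz ≤ fs/2 = 22 Hz, appears at 4 Hz.
16 Hz ≤ fs/2 = 22 Hz, passes unchanged.
48 Hz and 92 Hz both map to 4 Hz.

48 Hz, 92 Hz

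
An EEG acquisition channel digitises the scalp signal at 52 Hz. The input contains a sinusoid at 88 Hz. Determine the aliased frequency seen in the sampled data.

88 Hz mod fs = 36 Hz.
36 Hz > fs/2 = 26 Hz, folds to fs − 36 Hz = 16 Hz.

16 Hz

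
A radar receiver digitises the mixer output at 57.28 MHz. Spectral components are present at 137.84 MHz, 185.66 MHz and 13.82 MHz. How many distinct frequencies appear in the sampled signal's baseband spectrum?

2

fs/2 = 28.64 MHz.
137.84 MHz mod fs = 23.28 MHz.
23.28 MHz ≤ fs/2 = 28.64 MHz, appears at 23.28 MHz.
185.66 MHz mod fs = 13.82 MHz.
13.82 MHz ≤ fs/2 = 28.64 MHz, appears at 13.82 MHz.
13.82 MHz ≤ fs/2 = 28.64 MHz, passes unchanged.
Distinct values: {13.82 MHz, 23.28 MHz} → 2.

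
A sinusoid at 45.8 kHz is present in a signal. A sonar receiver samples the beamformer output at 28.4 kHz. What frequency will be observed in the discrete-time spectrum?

45.8 kHz mod fs = 17.4 kHz.
17.4 kHz > fs/2 = 14.2 kHz, folds to fs − 17.4 kHz = 11 kHz.

11 kHz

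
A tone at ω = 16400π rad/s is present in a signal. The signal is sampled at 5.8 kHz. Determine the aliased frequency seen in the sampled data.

2.4 kHz

ω = 16400π rad/s → f = ω/(2π) = 8200 Hz = 8.2 kHz.
8.2 kHz mod fs = 2.4 kHz.
2.4 kHz ≤ fs/2 = 2.9 kHz, appears at 2.4 kHz.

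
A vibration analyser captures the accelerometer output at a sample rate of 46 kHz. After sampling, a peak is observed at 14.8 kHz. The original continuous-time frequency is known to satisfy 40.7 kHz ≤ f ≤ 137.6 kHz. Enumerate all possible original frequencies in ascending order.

Frequencies that alias to 14.8 kHz are k·fs ± 14.8 kHz for integer k ≥ 0.
k=0: 14.8 kHz.
k=1: 31.2 kHz, 60.8 kHz.
k=2: 77.2 kHz, 106.8 kHz.
k=3: 123.2 kHz, 152.8 kHz.
k=4: 169.2 kHz, 198.8 kHz.
Within [40.7 kHz, 137.6 kHz]: 60.8 kHz, 77.2 kHz, 106.8 kHz, 123.2 kHz.

60.8 kHz, 77.2 kHz, 106.8 kHz, 123.2 kHz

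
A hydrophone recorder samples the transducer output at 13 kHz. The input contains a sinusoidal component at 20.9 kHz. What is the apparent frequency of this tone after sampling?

5.1 kHz

20.9 kHz mod fs = 7.9 kHz.
7.9 kHz > fs/2 = 6.5 kHz, folds to fs − 7.9 kHz = 5.1 kHz.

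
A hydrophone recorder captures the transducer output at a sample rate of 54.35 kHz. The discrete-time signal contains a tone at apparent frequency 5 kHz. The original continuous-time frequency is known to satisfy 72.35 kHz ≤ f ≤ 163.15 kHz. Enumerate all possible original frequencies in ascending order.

103.7 kHz, 113.7 kHz, 158.05 kHz

Frequencies that alias to 5 kHz are k·fs ± 5 kHz for integer k ≥ 0.
k=0: 5 kHz.
k=1: 49.35 kHz, 59.35 kHz.
k=2: 103.7 kHz, 113.7 kHz.
k=3: 158.05 kHz, 168.05 kHz.
k=4: 212.4 kHz, 222.4 kHz.
Within [72.35 kHz, 163.15 kHz]: 103.7 kHz, 113.7 kHz, 158.05 kHz.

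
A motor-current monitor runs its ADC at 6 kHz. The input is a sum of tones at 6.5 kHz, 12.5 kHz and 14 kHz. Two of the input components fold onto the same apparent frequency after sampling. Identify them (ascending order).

fs/2 = 3 kHz.
6.5 kHz mod fs = 0.5 kHz.
0.5 kHz ≤ fs/2 = 3 kHz, appears at 0.5 kHz.
12.5 kHz mod fs = 0.5 kHz.
0.5 kHz ≤ fs/2 = 3 kHz, appears at 0.5 kHz.
14 kHz mod fs = 2 kHz.
2 kHz ≤ fs/2 = 3 kHz, appears at 2 kHz.
6.5 kHz and 12.5 kHz both map to 0.5 kHz.

6.5 kHz, 12.5 kHz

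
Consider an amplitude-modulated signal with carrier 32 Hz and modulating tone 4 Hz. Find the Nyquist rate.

72 Hz

AM sidebands sit at fc ± fm = 28 Hz and 36 Hz.
Highest-frequency component: 36 Hz.
Nyquist rate = 2 × 36 Hz = 72 Hz.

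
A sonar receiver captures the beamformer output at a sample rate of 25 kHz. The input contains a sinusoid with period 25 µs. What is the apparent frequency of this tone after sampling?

T = 25 µs → f = 1/T = 40 kHz.
40 kHz mod fs = 15 kHz.
15 kHz > fs/2 = 12.5 kHz, folds to fs − 15 kHz = 10 kHz.

10 kHz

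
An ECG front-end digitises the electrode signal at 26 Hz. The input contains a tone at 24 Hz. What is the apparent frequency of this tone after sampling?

2 Hz

24 Hz > fs/2 = 13 Hz, folds to fs − 24 Hz = 2 Hz.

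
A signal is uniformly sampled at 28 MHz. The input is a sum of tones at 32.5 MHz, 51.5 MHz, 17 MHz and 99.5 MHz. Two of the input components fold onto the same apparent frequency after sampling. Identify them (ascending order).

fs/2 = 14 MHz.
32.5 MHz mod fs = 4.5 MHz.
4.5 MHz ≤ fs/2 = 14 MHz, appears at 4.5 MHz.
51.5 MHz mod fs = 23.5 MHz.
23.5 MHz > fs/2 = 14 MHz, folds to fs − 23.5 MHz = 4.5 MHz.
17 MHz > fs/2 = 14 MHz, folds to fs − 17 MHz = 11 MHz.
99.5 MHz mod fs = 15.5 MHz.
15.5 MHz > fs/2 = 14 MHz, folds to fs − 15.5 MHz = 12.5 MHz.
32.5 MHz and 51.5 MHz both map to 4.5 MHz.

32.5 MHz, 51.5 MHz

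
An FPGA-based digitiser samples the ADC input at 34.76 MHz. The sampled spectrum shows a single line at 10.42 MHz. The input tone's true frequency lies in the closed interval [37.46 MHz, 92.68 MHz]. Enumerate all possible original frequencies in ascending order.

Frequencies that alias to 10.42 MHz are k·fs ± 10.42 MHz for integer k ≥ 0.
k=0: 10.42 MHz.
k=1: 24.34 MHz, 45.18 MHz.
k=2: 59.1 MHz, 79.94 MHz.
k=3: 93.86 MHz, 114.7 MHz.
Within [37.46 MHz, 92.68 MHz]: 45.18 MHz, 59.1 MHz, 79.94 MHz.

45.18 MHz, 59.1 MHz, 79.94 MHz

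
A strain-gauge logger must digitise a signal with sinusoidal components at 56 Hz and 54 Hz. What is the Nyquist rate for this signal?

Highest-frequency component: 56 Hz.
Nyquist rate = 2 × 56 Hz = 112 Hz.

112 Hz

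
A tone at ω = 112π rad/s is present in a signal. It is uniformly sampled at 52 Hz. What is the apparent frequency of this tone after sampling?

4 Hz

ω = 112π rad/s → f = ω/(2π) = 56 Hz.
56 Hz mod fs = 4 Hz.
4 Hz ≤ fs/2 = 26 Hz, appears at 4 Hz.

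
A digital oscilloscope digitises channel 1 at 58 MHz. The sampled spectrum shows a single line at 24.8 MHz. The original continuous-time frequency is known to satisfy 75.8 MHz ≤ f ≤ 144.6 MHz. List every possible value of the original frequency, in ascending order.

82.8 MHz, 91.2 MHz, 140.8 MHz

Frequencies that alias to 24.8 MHz are k·fs ± 24.8 MHz for integer k ≥ 0.
k=0: 24.8 MHz.
k=1: 33.2 MHz, 82.8 MHz.
k=2: 91.2 MHz, 140.8 MHz.
k=3: 149.2 MHz, 198.8 MHz.
Within [75.8 MHz, 144.6 MHz]: 82.8 MHz, 91.2 MHz, 140.8 MHz.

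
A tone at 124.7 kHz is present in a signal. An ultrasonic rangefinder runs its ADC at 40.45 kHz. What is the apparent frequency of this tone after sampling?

3.35 kHz

124.7 kHz mod fs = 3.35 kHz.
3.35 kHz ≤ fs/2 = 20.225 kHz, appears at 3.35 kHz.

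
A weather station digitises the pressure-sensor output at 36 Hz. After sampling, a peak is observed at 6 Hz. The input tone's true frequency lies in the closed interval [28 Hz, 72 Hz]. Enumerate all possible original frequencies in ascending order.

30 Hz, 42 Hz, 66 Hz

Frequencies that alias to 6 Hz are k·fs ± 6 Hz for integer k ≥ 0.
k=0: 6 Hz.
k=1: 30 Hz, 42 Hz.
k=2: 66 Hz, 78 Hz.
k=3: 102 Hz, 114 Hz.
Within [28 Hz, 72 Hz]: 30 Hz, 42 Hz, 66 Hz.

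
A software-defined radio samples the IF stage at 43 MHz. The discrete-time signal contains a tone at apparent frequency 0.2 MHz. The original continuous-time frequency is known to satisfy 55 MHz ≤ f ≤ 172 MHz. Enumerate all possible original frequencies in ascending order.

Frequencies that alias to 0.2 MHz are k·fs ± 0.2 MHz for integer k ≥ 0.
k=0: 0.2 MHz.
k=1: 42.8 MHz, 43.2 MHz.
k=2: 85.8 MHz, 86.2 MHz.
k=3: 128.8 MHz, 129.2 MHz.
k=4: 171.8 MHz, 172.2 MHz.
k=5: 214.8 MHz, 215.2 MHz.
Within [55 MHz, 172 MHz]: 85.8 MHz, 86.2 MHz, 128.8 MHz, 129.2 MHz, 171.8 MHz.

85.8 MHz, 86.2 MHz, 128.8 MHz, 129.2 MHz, 171.8 MHz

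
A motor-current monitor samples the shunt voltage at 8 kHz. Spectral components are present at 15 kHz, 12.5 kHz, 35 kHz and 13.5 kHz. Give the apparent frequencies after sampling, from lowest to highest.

fs/2 = 4 kHz.
15 kHz mod fs = 7 kHz.
7 kHz > fs/2 = 4 kHz, folds to fs − 7 kHz = 1 kHz.
12.5 kHz mod fs = 4.5 kHz.
4.5 kHz > fs/2 = 4 kHz, folds to fs − 4.5 kHz = 3.5 kHz.
35 kHz mod fs = 3 kHz.
3 kHz ≤ fs/2 = 4 kHz, appears at 3 kHz.
13.5 kHz mod fs = 5.5 kHz.
5.5 kHz > fs/2 = 4 kHz, folds to fs − 5.5 kHz = 2.5 kHz.
Distinct values: {1 kHz, 2.5 kHz, 3 kHz, 3.5 kHz}.

1 kHz, 2.5 kHz, 3 kHz, 3.5 kHz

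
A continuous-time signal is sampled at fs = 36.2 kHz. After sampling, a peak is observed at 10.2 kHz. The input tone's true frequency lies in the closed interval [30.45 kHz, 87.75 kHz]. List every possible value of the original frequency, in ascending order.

Frequencies that alias to 10.2 kHz are k·fs ± 10.2 kHz for integer k ≥ 0.
k=0: 10.2 kHz.
k=1: 26 kHz, 46.4 kHz.
k=2: 62.2 kHz, 82.6 kHz.
k=3: 98.4 kHz, 118.8 kHz.
Within [30.45 kHz, 87.75 kHz]: 46.4 kHz, 62.2 kHz, 82.6 kHz.

46.4 kHz, 62.2 kHz, 82.6 kHz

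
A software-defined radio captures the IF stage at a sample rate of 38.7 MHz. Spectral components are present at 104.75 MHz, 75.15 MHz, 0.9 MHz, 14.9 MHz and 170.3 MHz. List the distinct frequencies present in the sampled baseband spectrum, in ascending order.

fs/2 = 19.35 MHz.
104.75 MHz mod fs = 27.35 MHz.
27.35 MHz > fs/2 = 19.35 MHz, folds to fs − 27.35 MHz = 11.35 MHz.
75.15 MHz mod fs = 36.45 MHz.
36.45 MHz > fs/2 = 19.35 MHz, folds to fs − 36.45 MHz = 2.25 MHz.
0.9 MHz ≤ fs/2 = 19.35 MHz, passes unchanged.
14.9 MHz ≤ fs/2 = 19.35 MHz, passes unchanged.
170.3 MHz mod fs = 15.5 MHz.
15.5 MHz ≤ fs/2 = 19.35 MHz, appears at 15.5 MHz.
Distinct values: {0.9 MHz, 2.25 MHz, 11.35 MHz, 14.9 MHz, 15.5 MHz}.

0.9 MHz, 2.25 MHz, 11.35 MHz, 14.9 MHz, 15.5 MHz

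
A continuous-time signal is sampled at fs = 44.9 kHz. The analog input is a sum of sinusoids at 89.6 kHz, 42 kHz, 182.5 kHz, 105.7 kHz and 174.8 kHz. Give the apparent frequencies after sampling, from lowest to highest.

fs/2 = 22.45 kHz.
89.6 kHz mod fs = 44.7 kHz.
44.7 kHz > fs/2 = 22.45 kHz, folds to fs − 44.7 kHz = 0.2 kHz.
42 kHz > fs/2 = 22.45 kHz, folds to fs − 42 kHz = 2.9 kHz.
182.5 kHz mod fs = 2.9 kHz.
2.9 kHz ≤ fs/2 = 22.45 kHz, appears at 2.9 kHz.
105.7 kHz mod fs = 15.9 kHz.
15.9 kHz ≤ fs/2 = 22.45 kHz, appears at 15.9 kHz.
174.8 kHz mod fs = 40.1 kHz.
40.1 kHz > fs/2 = 22.45 kHz, folds to fs − 40.1 kHz = 4.8 kHz.
Distinct values: {0.2 kHz, 2.9 kHz, 4.8 kHz, 15.9 kHz}.

0.2 kHz, 2.9 kHz, 4.8 kHz, 15.9 kHz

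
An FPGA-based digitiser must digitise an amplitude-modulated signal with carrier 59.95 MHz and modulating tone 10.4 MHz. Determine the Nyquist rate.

AM sidebands sit at fc ± fm = 49.55 MHz and 70.35 MHz.
Highest-frequency component: 70.35 MHz.
Nyquist rate = 2 × 70.35 MHz = 140.7 MHz.

140.7 MHz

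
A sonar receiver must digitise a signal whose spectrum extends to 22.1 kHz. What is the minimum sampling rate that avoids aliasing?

Nyquist rate = 2 × 22.1 kHz = 44.2 kHz.

44.2 kHz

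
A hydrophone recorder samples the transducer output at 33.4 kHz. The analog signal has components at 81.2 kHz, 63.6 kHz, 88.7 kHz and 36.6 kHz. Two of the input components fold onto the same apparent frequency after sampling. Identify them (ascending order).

fs/2 = 16.7 kHz.
81.2 kHz mod fs = 14.4 kHz.
14.4 kHz ≤ fs/2 = 16.7 kHz, appears at 14.4 kHz.
63.6 kHz mod fs = 30.2 kHz.
30.2 kHz > fs/2 = 16.7 kHz, folds to fs − 30.2 kHz = 3.2 kHz.
88.7 kHz mod fs = 21.9 kHz.
21.9 kHz > fs/2 = 16.7 kHz, folds to fs − 21.9 kHz = 11.5 kHz.
36.6 kHz mod fs = 3.2 kHz.
3.2 kHz ≤ fs/2 = 16.7 kHz, appears at 3.2 kHz.
36.6 kHz and 63.6 kHz both map to 3.2 kHz.

36.6 kHz, 63.6 kHz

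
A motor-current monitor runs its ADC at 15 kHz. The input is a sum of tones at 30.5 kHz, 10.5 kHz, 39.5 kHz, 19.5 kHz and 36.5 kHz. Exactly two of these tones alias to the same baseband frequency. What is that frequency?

4.5 kHz

fs/2 = 7.5 kHz.
30.5 kHz mod fs = 0.5 kHz.
0.5 kHz ≤ fs/2 = 7.5 kHz, appears at 0.5 kHz.
10.5 kHz > fs/2 = 7.5 kHz, folds to fs − 10.5 kHz = 4.5 kHz.
39.5 kHz mod fs = 9.5 kHz.
9.5 kHz > fs/2 = 7.5 kHz, folds to fs − 9.5 kHz = 5.5 kHz.
19.5 kHz mod fs = 4.5 kHz.
4.5 kHz ≤ fs/2 = 7.5 kHz, appears at 4.5 kHz.
36.5 kHz mod fs = 6.5 kHz.
6.5 kHz ≤ fs/2 = 7.5 kHz, appears at 6.5 kHz.
10.5 kHz and 19.5 kHz both map to 4.5 kHz.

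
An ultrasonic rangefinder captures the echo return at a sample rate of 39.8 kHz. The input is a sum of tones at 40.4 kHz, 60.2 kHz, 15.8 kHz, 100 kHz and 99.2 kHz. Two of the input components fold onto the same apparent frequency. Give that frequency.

19.4 kHz

fs/2 = 19.9 kHz.
40.4 kHz mod fs = 0.6 kHz.
0.6 kHz ≤ fs/2 = 19.9 kHz, appears at 0.6 kHz.
60.2 kHz mod fs = 20.4 kHz.
20.4 kHz > fs/2 = 19.9 kHz, folds to fs − 20.4 kHz = 19.4 kHz.
15.8 kHz ≤ fs/2 = 19.9 kHz, passes unchanged.
100 kHz mod fs = 20.4 kHz.
20.4 kHz > fs/2 = 19.9 kHz, folds to fs − 20.4 kHz = 19.4 kHz.
99.2 kHz mod fs = 19.6 kHz.
19.6 kHz ≤ fs/2 = 19.9 kHz, appears at 19.6 kHz.
60.2 kHz and 100 kHz both map to 19.4 kHz.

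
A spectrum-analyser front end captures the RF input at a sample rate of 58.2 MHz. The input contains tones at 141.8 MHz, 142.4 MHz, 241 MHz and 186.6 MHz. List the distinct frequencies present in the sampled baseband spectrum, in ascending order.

fs/2 = 29.1 MHz.
141.8 MHz mod fs = 25.4 MHz.
25.4 MHz ≤ fs/2 = 29.1 MHz, appears at 25.4 MHz.
142.4 MHz mod fs = 26 MHz.
26 MHz ≤ fs/2 = 29.1 MHz, appears at 26 MHz.
241 MHz mod fs = 8.2 MHz.
8.2 MHz ≤ fs/2 = 29.1 MHz, appears at 8.2 MHz.
186.6 MHz mod fs = 12 MHz.
12 MHz ≤ fs/2 = 29.1 MHz, appears at 12 MHz.
Distinct values: {8.2 MHz, 12 MHz, 25.4 MHz, 26 MHz}.

8.2 MHz, 12 MHz, 25.4 MHz, 26 MHz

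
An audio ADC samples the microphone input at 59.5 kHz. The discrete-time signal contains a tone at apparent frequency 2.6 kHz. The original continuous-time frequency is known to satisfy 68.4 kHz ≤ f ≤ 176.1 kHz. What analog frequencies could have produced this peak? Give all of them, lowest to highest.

Frequencies that alias to 2.6 kHz are k·fs ± 2.6 kHz for integer k ≥ 0.
k=0: 2.6 kHz.
k=1: 56.9 kHz, 62.1 kHz.
k=2: 116.4 kHz, 121.6 kHz.
k=3: 175.9 kHz, 181.1 kHz.
k=4: 235.4 kHz, 240.6 kHz.
Within [68.4 kHz, 176.1 kHz]: 116.4 kHz, 121.6 kHz, 175.9 kHz.

116.4 kHz, 121.6 kHz, 175.9 kHz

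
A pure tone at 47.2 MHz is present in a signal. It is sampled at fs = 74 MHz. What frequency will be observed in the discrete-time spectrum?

47.2 MHz > fs/2 = 37 MHz, folds to fs − 47.2 MHz = 26.8 MHz.

26.8 MHz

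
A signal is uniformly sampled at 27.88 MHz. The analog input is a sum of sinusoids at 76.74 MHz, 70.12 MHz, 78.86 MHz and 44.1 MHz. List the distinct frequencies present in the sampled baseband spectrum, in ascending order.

fs/2 = 13.94 MHz.
76.74 MHz mod fs = 20.98 MHz.
20.98 MHz > fs/2 = 13.94 MHz, folds to fs − 20.98 MHz = 6.9 MHz.
70.12 MHz mod fs = 14.36 MHz.
14.36 MHz > fs/2 = 13.94 MHz, folds to fs − 14.36 MHz = 13.52 MHz.
78.86 MHz mod fs = 23.1 MHz.
23.1 MHz > fs/2 = 13.94 MHz, folds to fs − 23.1 MHz = 4.78 MHz.
44.1 MHz mod fs = 16.22 MHz.
16.22 MHz > fs/2 = 13.94 MHz, folds to fs − 16.22 MHz = 11.66 MHz.
Distinct values: {4.78 MHz, 6.9 MHz, 11.66 MHz, 13.52 MHz}.

4.78 MHz, 6.9 MHz, 11.66 MHz, 13.52 MHz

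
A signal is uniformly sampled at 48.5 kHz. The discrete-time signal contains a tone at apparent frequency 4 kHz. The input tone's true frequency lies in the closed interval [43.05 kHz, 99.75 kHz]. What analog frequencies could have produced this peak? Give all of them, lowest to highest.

Frequencies that alias to 4 kHz are k·fs ± 4 kHz for integer k ≥ 0.
k=0: 4 kHz.
k=1: 44.5 kHz, 52.5 kHz.
k=2: 93 kHz, 101 kHz.
k=3: 141.5 kHz, 149.5 kHz.
Within [43.05 kHz, 99.75 kHz]: 44.5 kHz, 52.5 kHz, 93 kHz.

44.5 kHz, 52.5 kHz, 93 kHz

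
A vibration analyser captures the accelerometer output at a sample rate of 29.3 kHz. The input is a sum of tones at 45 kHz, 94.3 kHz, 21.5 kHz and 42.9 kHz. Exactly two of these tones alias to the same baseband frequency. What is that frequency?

13.6 kHz

fs/2 = 14.65 kHz.
45 kHz mod fs = 15.7 kHz.
15.7 kHz > fs/2 = 14.65 kHz, folds to fs − 15.7 kHz = 13.6 kHz.
94.3 kHz mod fs = 6.4 kHz.
6.4 kHz ≤ fs/2 = 14.65 kHz, appears at 6.4 kHz.
21.5 kHz > fs/2 = 14.65 kHz, folds to fs − 21.5 kHz = 7.8 kHz.
42.9 kHz mod fs = 13.6 kHz.
13.6 kHz ≤ fs/2 = 14.65 kHz, appears at 13.6 kHz.
42.9 kHz and 45 kHz both map to 13.6 kHz.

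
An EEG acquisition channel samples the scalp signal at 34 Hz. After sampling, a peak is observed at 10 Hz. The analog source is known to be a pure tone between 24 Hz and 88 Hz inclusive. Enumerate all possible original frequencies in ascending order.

24 Hz, 44 Hz, 58 Hz, 78 Hz

Frequencies that alias to 10 Hz are k·fs ± 10 Hz for integer k ≥ 0.
k=0: 10 Hz.
k=1: 24 Hz, 44 Hz.
k=2: 58 Hz, 78 Hz.
k=3: 92 Hz, 112 Hz.
Within [24 Hz, 88 Hz]: 24 Hz, 44 Hz, 58 Hz, 78 Hz.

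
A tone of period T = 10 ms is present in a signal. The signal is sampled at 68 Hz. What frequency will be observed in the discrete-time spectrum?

T = 10 ms → f = 1/T = 100 Hz.
100 Hz mod fs = 32 Hz.
32 Hz ≤ fs/2 = 34 Hz, appears at 32 Hz.

32 Hz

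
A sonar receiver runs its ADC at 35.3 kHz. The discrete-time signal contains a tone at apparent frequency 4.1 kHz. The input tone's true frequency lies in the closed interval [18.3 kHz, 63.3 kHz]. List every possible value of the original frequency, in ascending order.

Frequencies that alias to 4.1 kHz are k·fs ± 4.1 kHz for integer k ≥ 0.
k=0: 4.1 kHz.
k=1: 31.2 kHz, 39.4 kHz.
k=2: 66.5 kHz, 74.7 kHz.
Within [18.3 kHz, 63.3 kHz]: 31.2 kHz, 39.4 kHz.

31.2 kHz, 39.4 kHz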